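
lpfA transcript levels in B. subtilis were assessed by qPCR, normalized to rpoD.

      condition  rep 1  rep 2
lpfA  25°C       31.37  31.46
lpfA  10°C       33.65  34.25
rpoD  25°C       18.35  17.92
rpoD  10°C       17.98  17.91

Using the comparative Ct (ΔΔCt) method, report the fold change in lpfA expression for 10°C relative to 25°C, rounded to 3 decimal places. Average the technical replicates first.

0.151

Mean Ct: lpfA 25°C 31.415; lpfA 10°C 33.950; rpoD 25°C 18.135; rpoD 10°C 17.945
ΔCt(25°C) = 31.415 − 18.135 = 13.280
ΔCt(10°C) = 33.950 − 17.945 = 16.005
ΔΔCt = 16.005 − 13.280 = 2.725
Fold change = 2^(−2.725) = 0.1512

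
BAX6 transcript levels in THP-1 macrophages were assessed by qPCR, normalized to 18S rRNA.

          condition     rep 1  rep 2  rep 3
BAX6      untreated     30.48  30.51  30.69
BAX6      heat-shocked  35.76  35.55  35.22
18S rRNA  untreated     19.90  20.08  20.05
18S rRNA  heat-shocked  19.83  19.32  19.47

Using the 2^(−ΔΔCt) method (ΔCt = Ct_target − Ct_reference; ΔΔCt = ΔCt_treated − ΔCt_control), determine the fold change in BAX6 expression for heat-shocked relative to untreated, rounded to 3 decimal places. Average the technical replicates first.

Mean Ct: BAX6 untreated 30.560; BAX6 heat-shocked 35.510; 18S rRNA untreated 20.010; 18S rRNA heat-shocked 19.540
ΔCt(untreated) = 30.560 − 20.010 = 10.550
ΔCt(heat-shocked) = 35.510 − 19.540 = 15.970
ΔΔCt = 15.970 − 10.550 = 5.420
Fold change = 2^(−5.420) = 0.0234

0.023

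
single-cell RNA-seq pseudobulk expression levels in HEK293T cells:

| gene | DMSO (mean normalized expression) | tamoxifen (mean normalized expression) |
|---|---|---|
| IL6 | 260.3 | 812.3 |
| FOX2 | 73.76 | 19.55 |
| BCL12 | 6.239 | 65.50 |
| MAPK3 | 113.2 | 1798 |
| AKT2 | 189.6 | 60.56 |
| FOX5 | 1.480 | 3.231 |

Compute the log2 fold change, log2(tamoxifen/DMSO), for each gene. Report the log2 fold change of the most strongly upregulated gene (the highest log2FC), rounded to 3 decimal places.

3.989

log2(812.3/260.3) = 1.642  (IL6)
log2(19.55/73.76) = -1.916  (FOX2)
log2(65.50/6.239) = 3.392  (BCL12)
log2(1798/113.2) = 3.989  (MAPK3)
log2(60.56/189.6) = -1.647  (AKT2)
log2(3.231/1.480) = 1.126  (FOX5)
MAPK3 is most strongly upregulated.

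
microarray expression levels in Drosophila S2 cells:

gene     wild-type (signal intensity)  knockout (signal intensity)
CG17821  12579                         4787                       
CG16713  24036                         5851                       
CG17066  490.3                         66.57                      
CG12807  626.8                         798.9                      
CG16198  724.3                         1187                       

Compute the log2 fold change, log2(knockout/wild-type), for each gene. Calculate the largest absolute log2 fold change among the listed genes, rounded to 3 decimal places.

log2(4787/12579) = -1.394  (CG17821)
log2(5851/24036) = -2.038  (CG16713)
log2(66.57/490.3) = -2.881  (CG17066)
log2(798.9/626.8) = 0.350  (CG12807)
log2(1187/724.3) = 0.713  (CG16198)
The largest magnitude belongs to CG17066.

2.881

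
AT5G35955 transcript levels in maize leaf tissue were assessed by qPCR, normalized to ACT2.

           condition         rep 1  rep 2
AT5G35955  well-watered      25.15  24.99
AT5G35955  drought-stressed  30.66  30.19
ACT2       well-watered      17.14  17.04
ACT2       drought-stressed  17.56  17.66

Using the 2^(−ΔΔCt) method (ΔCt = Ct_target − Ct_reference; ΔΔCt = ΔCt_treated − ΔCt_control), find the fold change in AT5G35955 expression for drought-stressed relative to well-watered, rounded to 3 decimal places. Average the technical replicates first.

Mean Ct: AT5G35955 well-watered 25.070; AT5G35955 drought-stressed 30.425; ACT2 well-watered 17.090; ACT2 drought-stressed 17.610
ΔCt(well-watered) = 25.070 − 17.090 = 7.980
ΔCt(drought-stressed) = 30.425 − 17.610 = 12.815
ΔΔCt = 12.815 − 7.980 = 4.835
Fold change = 2^(−4.835) = 0.0350

0.035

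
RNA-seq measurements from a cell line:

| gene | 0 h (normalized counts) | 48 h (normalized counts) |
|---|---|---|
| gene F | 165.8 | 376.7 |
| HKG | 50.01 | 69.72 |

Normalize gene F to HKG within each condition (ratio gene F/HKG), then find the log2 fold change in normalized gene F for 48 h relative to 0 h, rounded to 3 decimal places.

gene F/HKG (0 h) = 165.8 / 50.01 = 3.3153
gene F/HKG (48 h) = 376.7 / 69.72 = 5.403
Fold change = 5.403 / 3.3153 = 1.6297
log2(1.6297) = 0.7046

0.705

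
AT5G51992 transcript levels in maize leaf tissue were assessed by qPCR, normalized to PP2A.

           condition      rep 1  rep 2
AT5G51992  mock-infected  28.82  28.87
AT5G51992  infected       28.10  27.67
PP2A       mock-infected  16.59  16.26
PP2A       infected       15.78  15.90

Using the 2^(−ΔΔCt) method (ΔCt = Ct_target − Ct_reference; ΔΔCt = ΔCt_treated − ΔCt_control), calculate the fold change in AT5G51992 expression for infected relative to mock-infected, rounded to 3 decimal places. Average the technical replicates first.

Mean Ct: AT5G51992 mock-infected 28.845; AT5G51992 infected 27.885; PP2A mock-infected 16.425; PP2A infected 15.840
ΔCt(mock-infected) = 28.845 − 16.425 = 12.420
ΔCt(infected) = 27.885 − 15.840 = 12.045
ΔΔCt = 12.045 − 12.420 = -0.375
Fold change = 2^(−(-0.375)) = 2^0.375 = 1.2968

1.297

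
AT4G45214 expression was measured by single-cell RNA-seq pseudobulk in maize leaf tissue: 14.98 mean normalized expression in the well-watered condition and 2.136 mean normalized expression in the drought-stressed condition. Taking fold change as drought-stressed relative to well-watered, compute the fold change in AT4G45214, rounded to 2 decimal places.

0.14

Fold change = 2.136 / 14.98 = 0.143
AT4G45214 is downregulated.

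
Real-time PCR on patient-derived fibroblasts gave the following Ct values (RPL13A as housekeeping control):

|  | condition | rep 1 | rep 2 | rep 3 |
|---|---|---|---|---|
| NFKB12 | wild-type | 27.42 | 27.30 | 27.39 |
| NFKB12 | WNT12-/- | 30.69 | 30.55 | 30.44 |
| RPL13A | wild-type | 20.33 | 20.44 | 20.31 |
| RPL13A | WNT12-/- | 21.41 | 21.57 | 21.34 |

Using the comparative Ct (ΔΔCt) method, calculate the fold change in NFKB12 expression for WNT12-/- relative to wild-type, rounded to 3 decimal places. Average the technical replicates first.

0.232

Mean Ct: NFKB12 wild-type 27.370; NFKB12 WNT12-/- 30.560; RPL13A wild-type 20.360; RPL13A WNT12-/- 21.440
ΔCt(wild-type) = 27.370 − 20.360 = 7.010
ΔCt(WNT12-/-) = 30.560 − 21.440 = 9.120
ΔΔCt = 9.120 − 7.010 = 2.110
Fold change = 2^(−2.110) = 0.2316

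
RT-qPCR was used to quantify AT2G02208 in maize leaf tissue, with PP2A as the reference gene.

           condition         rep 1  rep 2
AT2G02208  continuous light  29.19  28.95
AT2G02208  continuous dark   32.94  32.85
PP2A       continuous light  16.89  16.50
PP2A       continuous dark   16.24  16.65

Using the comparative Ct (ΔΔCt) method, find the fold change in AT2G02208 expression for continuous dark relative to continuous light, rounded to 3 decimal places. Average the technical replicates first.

Mean Ct: AT2G02208 continuous light 29.070; AT2G02208 continuous dark 32.895; PP2A continuous light 16.695; PP2A continuous dark 16.445
ΔCt(continuous light) = 29.070 − 16.695 = 12.375
ΔCt(continuous dark) = 32.895 − 16.445 = 16.450
ΔΔCt = 16.450 − 12.375 = 4.075
Fold change = 2^(−4.075) = 0.0593

0.059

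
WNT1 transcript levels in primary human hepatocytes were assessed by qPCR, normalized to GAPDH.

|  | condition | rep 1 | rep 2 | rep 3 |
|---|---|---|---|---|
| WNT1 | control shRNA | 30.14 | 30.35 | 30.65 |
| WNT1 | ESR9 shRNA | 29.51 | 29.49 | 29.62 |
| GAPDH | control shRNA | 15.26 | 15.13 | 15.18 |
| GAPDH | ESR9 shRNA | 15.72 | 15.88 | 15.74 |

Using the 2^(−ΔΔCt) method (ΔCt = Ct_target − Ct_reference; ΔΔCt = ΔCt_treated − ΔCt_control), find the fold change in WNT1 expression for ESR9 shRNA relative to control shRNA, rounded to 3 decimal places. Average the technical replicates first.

Mean Ct: WNT1 control shRNA 30.380; WNT1 ESR9 shRNA 29.540; GAPDH control shRNA 15.190; GAPDH ESR9 shRNA 15.780
ΔCt(control shRNA) = 30.380 − 15.190 = 15.190
ΔCt(ESR9 shRNA) = 29.540 − 15.780 = 13.760
ΔΔCt = 13.760 − 15.190 = -1.430
Fold change = 2^(−(-1.430)) = 2^1.430 = 2.6945

2.694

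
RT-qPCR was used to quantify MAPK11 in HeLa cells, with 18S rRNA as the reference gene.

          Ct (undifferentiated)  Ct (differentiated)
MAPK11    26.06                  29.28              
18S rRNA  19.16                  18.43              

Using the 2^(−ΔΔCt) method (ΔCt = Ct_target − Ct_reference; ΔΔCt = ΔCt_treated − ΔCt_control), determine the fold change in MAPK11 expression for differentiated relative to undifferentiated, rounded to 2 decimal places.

ΔCt(undifferentiated) = 26.060 − 19.160 = 6.900
ΔCt(differentiated) = 29.280 − 18.430 = 10.850
ΔΔCt = 10.850 − 6.900 = 3.950
Fold change = 2^(−3.950) = 0.065

0.06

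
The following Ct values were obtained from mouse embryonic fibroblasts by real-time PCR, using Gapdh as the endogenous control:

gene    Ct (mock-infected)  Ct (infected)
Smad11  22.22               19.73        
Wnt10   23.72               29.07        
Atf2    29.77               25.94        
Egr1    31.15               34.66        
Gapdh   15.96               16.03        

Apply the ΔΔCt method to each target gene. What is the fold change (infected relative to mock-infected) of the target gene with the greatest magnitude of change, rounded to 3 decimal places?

Smad11: ΔΔCt = (19.73−16.03) − (22.22−15.96) = 3.70 − 6.26 = -2.56; fold change = 2^2.56 = 5.897
Wnt10: ΔΔCt = (29.07−16.03) − (23.72−15.96) = 13.04 − 7.76 = 5.28; fold change = 2^-5.28 = 0.026
Atf2: ΔΔCt = (25.94−16.03) − (29.77−15.96) = 9.91 − 13.81 = -3.90; fold change = 2^3.90 = 14.929
Egr1: ΔΔCt = (34.66−16.03) − (31.15−15.96) = 18.63 − 15.19 = 3.44; fold change = 2^-3.44 = 0.092
Wnt10 has the largest |ΔΔCt| = 5.28.

0.026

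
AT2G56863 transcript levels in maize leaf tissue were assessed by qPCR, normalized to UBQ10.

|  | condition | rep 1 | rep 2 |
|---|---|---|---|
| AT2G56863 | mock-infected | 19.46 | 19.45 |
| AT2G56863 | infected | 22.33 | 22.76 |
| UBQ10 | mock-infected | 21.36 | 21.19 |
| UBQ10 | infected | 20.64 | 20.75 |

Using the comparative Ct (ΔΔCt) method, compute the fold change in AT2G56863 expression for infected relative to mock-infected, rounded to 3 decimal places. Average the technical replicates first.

0.079

Mean Ct: AT2G56863 mock-infected 19.455; AT2G56863 infected 22.545; UBQ10 mock-infected 21.275; UBQ10 infected 20.695
ΔCt(mock-infected) = 19.455 − 21.275 = -1.820
ΔCt(infected) = 22.545 − 20.695 = 1.850
ΔΔCt = 1.850 − (-1.820) = 3.670
Fold change = 2^(−3.670) = 0.0786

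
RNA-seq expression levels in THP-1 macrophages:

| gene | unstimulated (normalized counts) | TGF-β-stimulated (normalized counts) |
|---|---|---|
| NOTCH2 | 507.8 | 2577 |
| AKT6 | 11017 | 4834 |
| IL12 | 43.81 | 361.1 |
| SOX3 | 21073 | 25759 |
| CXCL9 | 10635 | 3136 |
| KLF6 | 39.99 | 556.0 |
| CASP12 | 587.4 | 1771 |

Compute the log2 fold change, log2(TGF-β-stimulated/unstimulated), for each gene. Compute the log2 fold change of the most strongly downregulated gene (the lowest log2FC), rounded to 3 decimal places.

-1.762

log2(2577/507.8) = 2.343  (NOTCH2)
log2(4834/11017) = -1.188  (AKT6)
log2(361.1/43.81) = 3.043  (IL12)
log2(25759/21073) = 0.290  (SOX3)
log2(3136/10635) = -1.762  (CXCL9)
log2(556.0/39.99) = 3.797  (KLF6)
log2(1771/587.4) = 1.592  (CASP12)
CXCL9 is most strongly downregulated.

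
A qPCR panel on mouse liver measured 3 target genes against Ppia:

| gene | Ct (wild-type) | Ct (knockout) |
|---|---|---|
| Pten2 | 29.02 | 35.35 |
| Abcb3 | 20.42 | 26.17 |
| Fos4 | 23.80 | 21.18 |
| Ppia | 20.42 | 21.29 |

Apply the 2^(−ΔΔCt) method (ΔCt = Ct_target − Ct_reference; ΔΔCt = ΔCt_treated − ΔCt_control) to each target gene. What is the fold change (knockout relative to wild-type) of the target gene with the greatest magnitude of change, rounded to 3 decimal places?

0.023

Pten2: ΔΔCt = (35.35−21.29) − (29.02−20.42) = 14.06 − 8.60 = 5.46; fold change = 2^-5.46 = 0.023
Abcb3: ΔΔCt = (26.17−21.29) − (20.42−20.42) = 4.88 − 0.00 = 4.88; fold change = 2^-4.88 = 0.034
Fos4: ΔΔCt = (21.18−21.29) − (23.80−20.42) = -0.11 − 3.38 = -3.49; fold change = 2^3.49 = 11.236
Pten2 has the largest |ΔΔCt| = 5.46.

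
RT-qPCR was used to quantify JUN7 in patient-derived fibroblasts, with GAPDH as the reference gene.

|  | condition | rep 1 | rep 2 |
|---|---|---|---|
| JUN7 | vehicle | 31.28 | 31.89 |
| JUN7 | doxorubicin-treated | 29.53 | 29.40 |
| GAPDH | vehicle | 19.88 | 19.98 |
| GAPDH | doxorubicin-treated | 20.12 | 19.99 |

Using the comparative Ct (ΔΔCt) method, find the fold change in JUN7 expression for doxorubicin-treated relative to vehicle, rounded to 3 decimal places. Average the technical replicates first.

Mean Ct: JUN7 vehicle 31.585; JUN7 doxorubicin-treated 29.465; GAPDH vehicle 19.930; GAPDH doxorubicin-treated 20.055
ΔCt(vehicle) = 31.585 − 19.930 = 11.655
ΔCt(doxorubicin-treated) = 29.465 − 20.055 = 9.410
ΔΔCt = 9.410 − 11.655 = -2.245
Fold change = 2^(−(-2.245)) = 2^2.245 = 4.7404

4.740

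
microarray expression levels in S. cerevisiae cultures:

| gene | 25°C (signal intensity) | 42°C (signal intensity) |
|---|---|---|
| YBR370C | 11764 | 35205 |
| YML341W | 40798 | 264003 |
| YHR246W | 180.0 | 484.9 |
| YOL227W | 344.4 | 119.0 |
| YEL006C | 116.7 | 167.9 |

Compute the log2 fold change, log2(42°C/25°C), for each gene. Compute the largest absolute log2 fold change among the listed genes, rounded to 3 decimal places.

log2(35205/11764) = 1.581  (YBR370C)
log2(264003/40798) = 2.694  (YML341W)
log2(484.9/180.0) = 1.430  (YHR246W)
log2(119.0/344.4) = -1.533  (YOL227W)
log2(167.9/116.7) = 0.525  (YEL006C)
The largest magnitude belongs to YML341W.

2.694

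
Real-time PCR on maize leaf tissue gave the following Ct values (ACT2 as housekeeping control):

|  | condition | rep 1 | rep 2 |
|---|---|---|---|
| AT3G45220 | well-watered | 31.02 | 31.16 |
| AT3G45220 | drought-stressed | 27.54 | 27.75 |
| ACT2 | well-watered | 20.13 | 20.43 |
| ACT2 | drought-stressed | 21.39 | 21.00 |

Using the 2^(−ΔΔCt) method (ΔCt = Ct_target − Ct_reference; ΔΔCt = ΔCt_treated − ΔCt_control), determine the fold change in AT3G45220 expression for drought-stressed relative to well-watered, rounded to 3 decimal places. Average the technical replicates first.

Mean Ct: AT3G45220 well-watered 31.090; AT3G45220 drought-stressed 27.645; ACT2 well-watered 20.280; ACT2 drought-stressed 21.195
ΔCt(well-watered) = 31.090 − 20.280 = 10.810
ΔCt(drought-stressed) = 27.645 − 21.195 = 6.450
ΔΔCt = 6.450 − 10.810 = -4.360
Fold change = 2^(−(-4.360)) = 2^4.360 = 20.5348

20.535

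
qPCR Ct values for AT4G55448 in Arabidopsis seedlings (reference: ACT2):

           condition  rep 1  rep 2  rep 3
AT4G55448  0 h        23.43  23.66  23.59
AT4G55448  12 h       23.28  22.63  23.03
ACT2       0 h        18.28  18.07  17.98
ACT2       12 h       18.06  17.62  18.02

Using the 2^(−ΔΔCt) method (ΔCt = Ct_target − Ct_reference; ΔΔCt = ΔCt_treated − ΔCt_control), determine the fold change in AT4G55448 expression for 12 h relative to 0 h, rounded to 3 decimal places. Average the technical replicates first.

Mean Ct: AT4G55448 0 h 23.560; AT4G55448 12 h 22.980; ACT2 0 h 18.110; ACT2 12 h 17.900
ΔCt(0 h) = 23.560 − 18.110 = 5.450
ΔCt(12 h) = 22.980 − 17.900 = 5.080
ΔΔCt = 5.080 − 5.450 = -0.370
Fold change = 2^(−(-0.370)) = 2^0.370 = 1.2924

1.292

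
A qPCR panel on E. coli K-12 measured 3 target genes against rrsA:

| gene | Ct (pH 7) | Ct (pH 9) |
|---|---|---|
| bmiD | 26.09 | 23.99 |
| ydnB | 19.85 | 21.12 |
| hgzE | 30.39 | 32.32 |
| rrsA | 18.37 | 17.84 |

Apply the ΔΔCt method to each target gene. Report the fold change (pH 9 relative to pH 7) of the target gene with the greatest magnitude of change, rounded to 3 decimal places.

0.182

bmiD: ΔΔCt = (23.99−17.84) − (26.09−18.37) = 6.15 − 7.72 = -1.57; fold change = 2^1.57 = 2.969
ydnB: ΔΔCt = (21.12−17.84) − (19.85−18.37) = 3.28 − 1.48 = 1.80; fold change = 2^-1.80 = 0.287
hgzE: ΔΔCt = (32.32−17.84) − (30.39−18.37) = 14.48 − 12.02 = 2.46; fold change = 2^-2.46 = 0.182
hgzE has the largest |ΔΔCt| = 2.46.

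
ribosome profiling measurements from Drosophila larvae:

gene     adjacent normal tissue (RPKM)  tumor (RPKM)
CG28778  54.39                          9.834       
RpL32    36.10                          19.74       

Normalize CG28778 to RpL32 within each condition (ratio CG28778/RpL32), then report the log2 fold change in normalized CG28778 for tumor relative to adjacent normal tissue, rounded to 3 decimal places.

CG28778/RpL32 (adjacent normal tissue) = 54.39 / 36.10 = 1.5066
CG28778/RpL32 (tumor) = 9.834 / 19.74 = 0.49818
Fold change = 0.49818 / 1.5066 = 0.3307
log2(0.3307) = -1.5966

-1.597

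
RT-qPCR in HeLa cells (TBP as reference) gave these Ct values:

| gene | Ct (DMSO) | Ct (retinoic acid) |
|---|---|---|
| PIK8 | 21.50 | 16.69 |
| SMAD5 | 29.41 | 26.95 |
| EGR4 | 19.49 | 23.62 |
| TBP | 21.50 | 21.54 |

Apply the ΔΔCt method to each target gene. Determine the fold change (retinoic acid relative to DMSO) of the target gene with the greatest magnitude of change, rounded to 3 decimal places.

28.840

PIK8: ΔΔCt = (16.69−21.54) − (21.50−21.50) = -4.85 − 0.00 = -4.85; fold change = 2^4.85 = 28.840
SMAD5: ΔΔCt = (26.95−21.54) − (29.41−21.50) = 5.41 − 7.91 = -2.50; fold change = 2^2.50 = 5.657
EGR4: ΔΔCt = (23.62−21.54) − (19.49−21.50) = 2.08 − (-2.01) = 4.09; fold change = 2^-4.09 = 0.059
PIK8 has the largest |ΔΔCt| = 4.85.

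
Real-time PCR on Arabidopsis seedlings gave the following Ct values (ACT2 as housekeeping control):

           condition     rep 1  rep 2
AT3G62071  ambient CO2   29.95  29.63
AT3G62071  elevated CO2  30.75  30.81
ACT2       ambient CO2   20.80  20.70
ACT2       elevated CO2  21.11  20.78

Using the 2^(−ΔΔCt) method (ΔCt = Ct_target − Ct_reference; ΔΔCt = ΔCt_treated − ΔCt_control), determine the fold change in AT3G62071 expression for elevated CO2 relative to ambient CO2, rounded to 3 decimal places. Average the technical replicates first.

Mean Ct: AT3G62071 ambient CO2 29.790; AT3G62071 elevated CO2 30.780; ACT2 ambient CO2 20.750; ACT2 elevated CO2 20.945
ΔCt(ambient CO2) = 29.790 − 20.750 = 9.040
ΔCt(elevated CO2) = 30.780 − 20.945 = 9.835
ΔΔCt = 9.835 − 9.040 = 0.795
Fold change = 2^(−0.795) = 0.5763

0.576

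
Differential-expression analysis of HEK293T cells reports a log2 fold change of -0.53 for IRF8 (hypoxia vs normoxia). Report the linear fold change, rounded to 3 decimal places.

0.693

Fold change = 2^(-0.53) = 0.6926
That is, IRF8 drops to 69.3% of the normoxia level.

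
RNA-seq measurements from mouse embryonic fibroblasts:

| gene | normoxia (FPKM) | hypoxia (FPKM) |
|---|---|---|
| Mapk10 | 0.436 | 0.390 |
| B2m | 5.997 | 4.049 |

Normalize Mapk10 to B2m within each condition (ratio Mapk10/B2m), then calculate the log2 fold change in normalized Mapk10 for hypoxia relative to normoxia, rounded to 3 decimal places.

Mapk10/B2m (normoxia) = 0.436 / 5.997 = 0.072703
Mapk10/B2m (hypoxia) = 0.390 / 4.049 = 0.09632
Fold change = 0.09632 / 0.072703 = 1.3248
log2(1.3248) = 0.4058

0.406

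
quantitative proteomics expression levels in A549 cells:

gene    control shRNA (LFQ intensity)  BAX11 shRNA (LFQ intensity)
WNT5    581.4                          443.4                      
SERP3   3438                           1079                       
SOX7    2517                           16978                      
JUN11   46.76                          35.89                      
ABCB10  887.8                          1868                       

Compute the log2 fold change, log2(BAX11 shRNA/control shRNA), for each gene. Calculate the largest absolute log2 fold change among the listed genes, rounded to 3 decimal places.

2.754

log2(443.4/581.4) = -0.391  (WNT5)
log2(1079/3438) = -1.672  (SERP3)
log2(16978/2517) = 2.754  (SOX7)
log2(35.89/46.76) = -0.382  (JUN11)
log2(1868/887.8) = 1.073  (ABCB10)
The largest magnitude belongs to SOX7.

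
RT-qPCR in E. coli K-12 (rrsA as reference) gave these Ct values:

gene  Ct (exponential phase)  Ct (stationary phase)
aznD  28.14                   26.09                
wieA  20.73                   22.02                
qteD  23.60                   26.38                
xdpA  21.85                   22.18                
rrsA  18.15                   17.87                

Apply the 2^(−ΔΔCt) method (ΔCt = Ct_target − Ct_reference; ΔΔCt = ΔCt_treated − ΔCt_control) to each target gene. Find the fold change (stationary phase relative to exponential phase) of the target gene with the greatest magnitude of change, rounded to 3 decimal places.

aznD: ΔΔCt = (26.09−17.87) − (28.14−18.15) = 8.22 − 9.99 = -1.77; fold change = 2^1.77 = 3.411
wieA: ΔΔCt = (22.02−17.87) − (20.73−18.15) = 4.15 − 2.58 = 1.57; fold change = 2^-1.57 = 0.337
qteD: ΔΔCt = (26.38−17.87) − (23.60−18.15) = 8.51 − 5.45 = 3.06; fold change = 2^-3.06 = 0.120
xdpA: ΔΔCt = (22.18−17.87) − (21.85−18.15) = 4.31 − 3.70 = 0.61; fold change = 2^-0.61 = 0.655
qteD has the largest |ΔΔCt| = 3.06.

0.120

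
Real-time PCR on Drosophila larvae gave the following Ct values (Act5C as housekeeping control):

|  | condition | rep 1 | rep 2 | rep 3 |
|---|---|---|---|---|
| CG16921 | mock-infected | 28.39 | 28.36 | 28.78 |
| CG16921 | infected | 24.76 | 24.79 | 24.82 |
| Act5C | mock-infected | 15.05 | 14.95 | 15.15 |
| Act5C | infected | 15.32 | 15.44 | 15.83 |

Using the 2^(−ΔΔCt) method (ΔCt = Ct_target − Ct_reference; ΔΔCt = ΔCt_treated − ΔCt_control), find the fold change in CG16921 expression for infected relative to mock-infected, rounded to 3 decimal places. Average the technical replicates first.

18.379

Mean Ct: CG16921 mock-infected 28.510; CG16921 infected 24.790; Act5C mock-infected 15.050; Act5C infected 15.530
ΔCt(mock-infected) = 28.510 − 15.050 = 13.460
ΔCt(infected) = 24.790 − 15.530 = 9.260
ΔΔCt = 9.260 − 13.460 = -4.200
Fold change = 2^(−(-4.200)) = 2^4.200 = 18.3792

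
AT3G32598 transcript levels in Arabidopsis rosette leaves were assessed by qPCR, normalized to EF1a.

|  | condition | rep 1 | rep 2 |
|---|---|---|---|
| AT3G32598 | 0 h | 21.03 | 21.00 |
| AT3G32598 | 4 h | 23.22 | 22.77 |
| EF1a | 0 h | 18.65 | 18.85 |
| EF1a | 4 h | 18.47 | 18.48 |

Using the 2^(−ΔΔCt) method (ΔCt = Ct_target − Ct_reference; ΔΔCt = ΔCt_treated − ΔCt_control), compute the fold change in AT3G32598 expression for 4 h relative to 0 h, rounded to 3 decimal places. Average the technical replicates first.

0.209

Mean Ct: AT3G32598 0 h 21.015; AT3G32598 4 h 22.995; EF1a 0 h 18.750; EF1a 4 h 18.475
ΔCt(0 h) = 21.015 − 18.750 = 2.265
ΔCt(4 h) = 22.995 − 18.475 = 4.520
ΔΔCt = 4.520 − 2.265 = 2.255
Fold change = 2^(−2.255) = 0.2095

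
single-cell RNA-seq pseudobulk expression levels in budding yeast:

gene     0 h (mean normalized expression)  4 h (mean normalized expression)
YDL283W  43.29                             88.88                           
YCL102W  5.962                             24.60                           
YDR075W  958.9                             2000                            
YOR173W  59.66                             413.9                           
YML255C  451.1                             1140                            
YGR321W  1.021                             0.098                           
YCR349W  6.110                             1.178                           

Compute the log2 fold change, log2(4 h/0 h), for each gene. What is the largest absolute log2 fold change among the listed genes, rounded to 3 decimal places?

log2(88.88/43.29) = 1.038  (YDL283W)
log2(24.60/5.962) = 2.045  (YCL102W)
log2(2000/958.9) = 1.061  (YDR075W)
log2(413.9/59.66) = 2.794  (YOR173W)
log2(1140/451.1) = 1.338  (YML255C)
log2(0.098/1.021) = -3.381  (YGR321W)
log2(1.178/6.110) = -2.375  (YCR349W)
The largest magnitude belongs to YGR321W.

3.381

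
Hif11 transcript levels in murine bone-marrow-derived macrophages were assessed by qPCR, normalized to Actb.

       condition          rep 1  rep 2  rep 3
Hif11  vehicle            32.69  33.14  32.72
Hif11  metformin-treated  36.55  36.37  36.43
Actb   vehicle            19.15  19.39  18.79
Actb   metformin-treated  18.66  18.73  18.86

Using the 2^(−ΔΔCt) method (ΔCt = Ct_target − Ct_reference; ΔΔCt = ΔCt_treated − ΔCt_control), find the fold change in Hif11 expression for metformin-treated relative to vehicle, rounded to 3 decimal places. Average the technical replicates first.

Mean Ct: Hif11 vehicle 32.850; Hif11 metformin-treated 36.450; Actb vehicle 19.110; Actb metformin-treated 18.750
ΔCt(vehicle) = 32.850 − 19.110 = 13.740
ΔCt(metformin-treated) = 36.450 − 18.750 = 17.700
ΔΔCt = 17.700 − 13.740 = 3.960
Fold change = 2^(−3.960) = 0.0643

0.064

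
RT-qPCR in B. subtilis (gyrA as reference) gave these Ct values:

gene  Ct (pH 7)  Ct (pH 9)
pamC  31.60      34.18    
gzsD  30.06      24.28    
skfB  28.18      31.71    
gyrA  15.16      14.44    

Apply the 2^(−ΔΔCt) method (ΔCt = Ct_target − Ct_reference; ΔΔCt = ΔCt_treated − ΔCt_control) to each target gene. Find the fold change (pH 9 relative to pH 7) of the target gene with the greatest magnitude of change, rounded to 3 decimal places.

33.359

pamC: ΔΔCt = (34.18−14.44) − (31.60−15.16) = 19.74 − 16.44 = 3.30; fold change = 2^-3.30 = 0.102
gzsD: ΔΔCt = (24.28−14.44) − (30.06−15.16) = 9.84 − 14.90 = -5.06; fold change = 2^5.06 = 33.359
skfB: ΔΔCt = (31.71−14.44) − (28.18−15.16) = 17.27 − 13.02 = 4.25; fold change = 2^-4.25 = 0.053
gzsD has the largest |ΔΔCt| = 5.06.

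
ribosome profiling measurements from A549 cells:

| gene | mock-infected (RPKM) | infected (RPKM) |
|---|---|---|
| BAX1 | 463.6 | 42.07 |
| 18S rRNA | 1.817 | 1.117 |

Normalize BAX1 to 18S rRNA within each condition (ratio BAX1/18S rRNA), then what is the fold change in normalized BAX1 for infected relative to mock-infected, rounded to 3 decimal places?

0.148

BAX1/18S rRNA (mock-infected) = 463.6 / 1.817 = 255.15
BAX1/18S rRNA (infected) = 42.07 / 1.117 = 37.663
Fold change = 37.663 / 255.15 = 0.1476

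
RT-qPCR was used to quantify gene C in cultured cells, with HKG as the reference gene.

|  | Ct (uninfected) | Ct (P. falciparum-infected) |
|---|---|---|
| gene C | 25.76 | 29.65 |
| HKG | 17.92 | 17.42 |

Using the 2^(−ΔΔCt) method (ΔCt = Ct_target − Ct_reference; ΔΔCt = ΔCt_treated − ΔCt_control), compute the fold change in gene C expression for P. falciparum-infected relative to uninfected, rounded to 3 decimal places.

ΔCt(uninfected) = 25.760 − 17.920 = 7.840
ΔCt(P. falciparum-infected) = 29.650 − 17.420 = 12.230
ΔΔCt = 12.230 − 7.840 = 4.390
Fold change = 2^(−4.390) = 0.0477

0.048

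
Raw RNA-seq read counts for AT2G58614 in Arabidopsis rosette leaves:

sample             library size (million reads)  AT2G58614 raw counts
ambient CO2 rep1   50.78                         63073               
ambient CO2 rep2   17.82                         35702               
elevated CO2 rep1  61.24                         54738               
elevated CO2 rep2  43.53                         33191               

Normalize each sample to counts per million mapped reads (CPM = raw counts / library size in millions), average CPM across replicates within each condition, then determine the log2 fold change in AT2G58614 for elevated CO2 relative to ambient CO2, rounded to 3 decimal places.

CPM(ambient CO2 rep1) = 63073 / 50.78 = 1242.0835
CPM(ambient CO2 rep2) = 35702 / 17.82 = 2003.4792
CPM(elevated CO2 rep1) = 54738 / 61.24 = 893.8276
CPM(elevated CO2 rep2) = 33191 / 43.53 = 762.4856
mean CPM(ambient CO2) = 1622.7814; mean CPM(elevated CO2) = 828.1566
Fold change = 828.1566 / 1622.7814 = 0.51033
log2(0.51033) = -0.9705

-0.970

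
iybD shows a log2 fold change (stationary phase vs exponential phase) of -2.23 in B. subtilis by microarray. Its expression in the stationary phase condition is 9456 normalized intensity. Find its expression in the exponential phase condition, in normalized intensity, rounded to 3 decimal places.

Fold change = 2^(-2.23) = 0.2132
exponential phase expression = 9456 / 0.2132 = 44361.309

44361.309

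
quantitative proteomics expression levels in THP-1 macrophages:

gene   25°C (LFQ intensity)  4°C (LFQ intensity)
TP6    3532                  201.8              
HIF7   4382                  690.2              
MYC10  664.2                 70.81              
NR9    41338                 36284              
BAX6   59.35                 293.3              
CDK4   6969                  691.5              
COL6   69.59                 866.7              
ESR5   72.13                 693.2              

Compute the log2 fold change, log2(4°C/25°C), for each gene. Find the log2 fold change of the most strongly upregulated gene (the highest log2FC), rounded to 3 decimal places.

log2(201.8/3532) = -4.129  (TP6)
log2(690.2/4382) = -2.667  (HIF7)
log2(70.81/664.2) = -3.230  (MYC10)
log2(36284/41338) = -0.188  (NR9)
log2(293.3/59.35) = 2.305  (BAX6)
log2(691.5/6969) = -3.333  (CDK4)
log2(866.7/69.59) = 3.639  (COL6)
log2(693.2/72.13) = 3.265  (ESR5)
COL6 is most strongly upregulated.

3.639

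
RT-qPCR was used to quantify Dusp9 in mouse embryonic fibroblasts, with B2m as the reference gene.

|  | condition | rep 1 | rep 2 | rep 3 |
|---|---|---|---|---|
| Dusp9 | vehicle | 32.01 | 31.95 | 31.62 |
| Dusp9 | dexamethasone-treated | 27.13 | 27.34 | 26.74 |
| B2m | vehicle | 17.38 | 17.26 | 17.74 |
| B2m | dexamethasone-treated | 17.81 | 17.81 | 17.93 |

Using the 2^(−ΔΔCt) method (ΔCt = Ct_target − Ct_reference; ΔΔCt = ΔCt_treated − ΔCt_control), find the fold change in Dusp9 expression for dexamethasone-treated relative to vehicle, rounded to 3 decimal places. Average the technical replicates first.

Mean Ct: Dusp9 vehicle 31.860; Dusp9 dexamethasone-treated 27.070; B2m vehicle 17.460; B2m dexamethasone-treated 17.850
ΔCt(vehicle) = 31.860 − 17.460 = 14.400
ΔCt(dexamethasone-treated) = 27.070 − 17.850 = 9.220
ΔΔCt = 9.220 − 14.400 = -5.180
Fold change = 2^(−(-5.180)) = 2^5.180 = 36.2523

36.252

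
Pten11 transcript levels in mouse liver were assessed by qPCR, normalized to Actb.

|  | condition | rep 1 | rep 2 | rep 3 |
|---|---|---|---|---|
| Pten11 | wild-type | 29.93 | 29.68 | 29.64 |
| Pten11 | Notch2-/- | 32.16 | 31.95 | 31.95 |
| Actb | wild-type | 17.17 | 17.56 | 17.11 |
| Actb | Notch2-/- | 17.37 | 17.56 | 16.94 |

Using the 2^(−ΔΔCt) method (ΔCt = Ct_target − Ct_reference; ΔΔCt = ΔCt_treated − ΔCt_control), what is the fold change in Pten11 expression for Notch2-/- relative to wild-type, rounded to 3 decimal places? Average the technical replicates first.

Mean Ct: Pten11 wild-type 29.750; Pten11 Notch2-/- 32.020; Actb wild-type 17.280; Actb Notch2-/- 17.290
ΔCt(wild-type) = 29.750 − 17.280 = 12.470
ΔCt(Notch2-/-) = 32.020 − 17.290 = 14.730
ΔΔCt = 14.730 − 12.470 = 2.260
Fold change = 2^(−2.260) = 0.2088

0.209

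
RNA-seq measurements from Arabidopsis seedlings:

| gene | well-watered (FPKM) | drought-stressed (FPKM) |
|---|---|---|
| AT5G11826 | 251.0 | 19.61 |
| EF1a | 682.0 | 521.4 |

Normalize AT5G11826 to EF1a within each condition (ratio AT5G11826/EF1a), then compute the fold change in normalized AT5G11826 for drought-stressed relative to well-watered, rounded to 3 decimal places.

AT5G11826/EF1a (well-watered) = 251.0 / 682.0 = 0.36804
AT5G11826/EF1a (drought-stressed) = 19.61 / 521.4 = 0.03761
Fold change = 0.03761 / 0.36804 = 0.1022

0.102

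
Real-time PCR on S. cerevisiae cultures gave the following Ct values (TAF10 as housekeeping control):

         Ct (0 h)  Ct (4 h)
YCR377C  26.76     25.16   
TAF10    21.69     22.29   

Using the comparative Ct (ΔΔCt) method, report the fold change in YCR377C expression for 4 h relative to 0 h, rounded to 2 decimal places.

ΔCt(0 h) = 26.760 − 21.690 = 5.070
ΔCt(4 h) = 25.160 − 22.290 = 2.870
ΔΔCt = 2.870 − 5.070 = -2.200
Fold change = 2^(−(-2.200)) = 2^2.200 = 4.595

4.59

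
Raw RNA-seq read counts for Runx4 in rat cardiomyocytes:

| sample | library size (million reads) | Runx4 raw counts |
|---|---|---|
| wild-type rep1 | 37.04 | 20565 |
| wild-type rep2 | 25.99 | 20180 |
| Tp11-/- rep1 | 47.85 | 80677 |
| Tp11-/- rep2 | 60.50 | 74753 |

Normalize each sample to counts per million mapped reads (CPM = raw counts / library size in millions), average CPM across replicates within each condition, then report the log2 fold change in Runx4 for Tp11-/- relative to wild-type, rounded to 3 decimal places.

1.134

CPM(wild-type rep1) = 20565 / 37.04 = 555.2106
CPM(wild-type rep2) = 20180 / 25.99 = 776.4525
CPM(Tp11-/- rep1) = 80677 / 47.85 = 1686.0397
CPM(Tp11-/- rep2) = 74753 / 60.50 = 1235.5868
mean CPM(wild-type) = 665.8315; mean CPM(Tp11-/-) = 1460.8132
Fold change = 1460.8132 / 665.8315 = 2.19397
log2(2.19397) = 1.1335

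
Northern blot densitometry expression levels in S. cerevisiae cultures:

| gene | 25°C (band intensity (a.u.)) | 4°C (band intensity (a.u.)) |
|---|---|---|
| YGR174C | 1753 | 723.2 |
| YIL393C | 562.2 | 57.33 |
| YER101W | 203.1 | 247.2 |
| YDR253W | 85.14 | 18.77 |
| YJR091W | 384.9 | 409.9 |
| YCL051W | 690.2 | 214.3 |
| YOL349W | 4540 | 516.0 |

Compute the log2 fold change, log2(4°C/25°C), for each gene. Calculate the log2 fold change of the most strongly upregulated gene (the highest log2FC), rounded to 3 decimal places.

0.283

log2(723.2/1753) = -1.277  (YGR174C)
log2(57.33/562.2) = -3.294  (YIL393C)
log2(247.2/203.1) = 0.283  (YER101W)
log2(18.77/85.14) = -2.181  (YDR253W)
log2(409.9/384.9) = 0.091  (YJR091W)
log2(214.3/690.2) = -1.687  (YCL051W)
log2(516.0/4540) = -3.137  (YOL349W)
YER101W is most strongly upregulated.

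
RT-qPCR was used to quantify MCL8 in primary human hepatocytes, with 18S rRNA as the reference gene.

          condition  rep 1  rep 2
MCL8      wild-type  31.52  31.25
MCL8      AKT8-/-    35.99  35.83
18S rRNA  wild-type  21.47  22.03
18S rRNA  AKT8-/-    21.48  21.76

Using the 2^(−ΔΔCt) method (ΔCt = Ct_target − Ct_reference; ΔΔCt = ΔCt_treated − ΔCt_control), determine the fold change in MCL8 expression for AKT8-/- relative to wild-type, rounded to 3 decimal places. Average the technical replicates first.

Mean Ct: MCL8 wild-type 31.385; MCL8 AKT8-/- 35.910; 18S rRNA wild-type 21.750; 18S rRNA AKT8-/- 21.620
ΔCt(wild-type) = 31.385 − 21.750 = 9.635
ΔCt(AKT8-/-) = 35.910 − 21.620 = 14.290
ΔΔCt = 14.290 − 9.635 = 4.655
Fold change = 2^(−4.655) = 0.0397

0.040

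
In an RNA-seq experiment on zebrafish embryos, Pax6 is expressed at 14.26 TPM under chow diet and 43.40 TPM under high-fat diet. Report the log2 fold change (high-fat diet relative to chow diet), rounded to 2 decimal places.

Fold change = 43.40 / 14.26 = 3.0435
log2(3.0435) = 1.606

1.61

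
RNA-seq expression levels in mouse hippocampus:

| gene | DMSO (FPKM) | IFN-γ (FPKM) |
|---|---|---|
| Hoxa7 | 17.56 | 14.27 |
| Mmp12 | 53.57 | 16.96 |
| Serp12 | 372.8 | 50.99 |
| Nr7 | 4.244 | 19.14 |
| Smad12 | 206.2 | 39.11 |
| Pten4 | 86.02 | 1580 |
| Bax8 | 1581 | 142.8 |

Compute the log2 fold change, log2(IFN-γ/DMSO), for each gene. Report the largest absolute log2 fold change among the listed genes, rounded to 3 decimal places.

4.199

log2(14.27/17.56) = -0.299  (Hoxa7)
log2(16.96/53.57) = -1.659  (Mmp12)
log2(50.99/372.8) = -2.870  (Serp12)
log2(19.14/4.244) = 2.173  (Nr7)
log2(39.11/206.2) = -2.398  (Smad12)
log2(1580/86.02) = 4.199  (Pten4)
log2(142.8/1581) = -3.469  (Bax8)
The largest magnitude belongs to Pten4.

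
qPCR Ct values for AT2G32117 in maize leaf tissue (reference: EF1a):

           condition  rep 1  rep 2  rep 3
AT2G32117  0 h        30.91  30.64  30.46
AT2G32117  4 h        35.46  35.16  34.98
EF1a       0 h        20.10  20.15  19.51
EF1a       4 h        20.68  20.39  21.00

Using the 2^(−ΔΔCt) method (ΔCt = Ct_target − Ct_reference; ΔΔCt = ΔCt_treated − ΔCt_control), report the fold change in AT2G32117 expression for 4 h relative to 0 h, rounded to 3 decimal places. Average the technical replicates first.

0.074

Mean Ct: AT2G32117 0 h 30.670; AT2G32117 4 h 35.200; EF1a 0 h 19.920; EF1a 4 h 20.690
ΔCt(0 h) = 30.670 − 19.920 = 10.750
ΔCt(4 h) = 35.200 − 20.690 = 14.510
ΔΔCt = 14.510 − 10.750 = 3.760
Fold change = 2^(−3.760) = 0.0738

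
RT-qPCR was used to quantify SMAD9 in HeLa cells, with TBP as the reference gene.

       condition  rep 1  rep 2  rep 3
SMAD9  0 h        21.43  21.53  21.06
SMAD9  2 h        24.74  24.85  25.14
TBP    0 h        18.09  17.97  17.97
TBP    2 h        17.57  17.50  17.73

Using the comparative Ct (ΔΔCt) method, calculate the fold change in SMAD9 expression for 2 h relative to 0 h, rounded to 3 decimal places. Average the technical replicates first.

0.063

Mean Ct: SMAD9 0 h 21.340; SMAD9 2 h 24.910; TBP 0 h 18.010; TBP 2 h 17.600
ΔCt(0 h) = 21.340 − 18.010 = 3.330
ΔCt(2 h) = 24.910 − 17.600 = 7.310
ΔΔCt = 7.310 − 3.330 = 3.980
Fold change = 2^(−3.980) = 0.0634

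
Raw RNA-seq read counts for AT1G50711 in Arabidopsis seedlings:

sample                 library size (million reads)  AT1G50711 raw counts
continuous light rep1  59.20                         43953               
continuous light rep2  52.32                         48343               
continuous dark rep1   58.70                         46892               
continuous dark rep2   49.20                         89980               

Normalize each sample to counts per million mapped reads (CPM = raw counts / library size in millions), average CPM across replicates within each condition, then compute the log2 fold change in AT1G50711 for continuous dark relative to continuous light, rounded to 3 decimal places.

CPM(continuous light rep1) = 43953 / 59.20 = 742.4493
CPM(continuous light rep2) = 48343 / 52.32 = 923.9870
CPM(continuous dark rep1) = 46892 / 58.70 = 798.8416
CPM(continuous dark rep2) = 89980 / 49.20 = 1828.8618
mean CPM(continuous light) = 833.2182; mean CPM(continuous dark) = 1313.8517
Fold change = 1313.8517 / 833.2182 = 1.57684
log2(1.57684) = 0.6570

0.657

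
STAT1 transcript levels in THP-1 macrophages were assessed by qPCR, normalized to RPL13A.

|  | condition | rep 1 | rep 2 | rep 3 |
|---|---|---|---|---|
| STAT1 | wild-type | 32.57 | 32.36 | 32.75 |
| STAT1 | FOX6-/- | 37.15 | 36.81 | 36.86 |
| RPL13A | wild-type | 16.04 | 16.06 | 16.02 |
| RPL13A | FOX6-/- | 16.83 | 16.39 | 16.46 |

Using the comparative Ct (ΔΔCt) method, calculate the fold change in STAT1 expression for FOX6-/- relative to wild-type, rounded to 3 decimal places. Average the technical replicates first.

0.069

Mean Ct: STAT1 wild-type 32.560; STAT1 FOX6-/- 36.940; RPL13A wild-type 16.040; RPL13A FOX6-/- 16.560
ΔCt(wild-type) = 32.560 − 16.040 = 16.520
ΔCt(FOX6-/-) = 36.940 − 16.560 = 20.380
ΔΔCt = 20.380 − 16.520 = 3.860
Fold change = 2^(−3.860) = 0.0689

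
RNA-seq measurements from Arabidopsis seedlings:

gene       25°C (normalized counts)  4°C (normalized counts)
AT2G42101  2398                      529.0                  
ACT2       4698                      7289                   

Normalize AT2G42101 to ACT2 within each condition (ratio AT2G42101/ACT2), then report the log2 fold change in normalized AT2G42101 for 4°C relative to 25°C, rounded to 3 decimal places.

-2.814

AT2G42101/ACT2 (25°C) = 2398 / 4698 = 0.51043
AT2G42101/ACT2 (4°C) = 529.0 / 7289 = 0.072575
Fold change = 0.072575 / 0.51043 = 0.1422
log2(0.1422) = -2.8142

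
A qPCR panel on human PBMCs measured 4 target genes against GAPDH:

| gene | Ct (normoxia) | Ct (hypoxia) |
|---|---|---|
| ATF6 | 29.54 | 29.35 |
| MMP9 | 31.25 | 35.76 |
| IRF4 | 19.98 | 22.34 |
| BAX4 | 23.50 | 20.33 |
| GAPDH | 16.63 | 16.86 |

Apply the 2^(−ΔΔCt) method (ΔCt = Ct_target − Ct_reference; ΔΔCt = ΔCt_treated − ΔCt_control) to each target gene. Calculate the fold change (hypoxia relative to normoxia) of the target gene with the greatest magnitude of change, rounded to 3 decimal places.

ATF6: ΔΔCt = (29.35−16.86) − (29.54−16.63) = 12.49 − 12.91 = -0.42; fold change = 2^0.42 = 1.338
MMP9: ΔΔCt = (35.76−16.86) − (31.25−16.63) = 18.90 − 14.62 = 4.28; fold change = 2^-4.28 = 0.051
IRF4: ΔΔCt = (22.34−16.86) − (19.98−16.63) = 5.48 − 3.35 = 2.13; fold change = 2^-2.13 = 0.228
BAX4: ΔΔCt = (20.33−16.86) − (23.50−16.63) = 3.47 − 6.87 = -3.40; fold change = 2^3.40 = 10.556
MMP9 has the largest |ΔΔCt| = 4.28.

0.051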